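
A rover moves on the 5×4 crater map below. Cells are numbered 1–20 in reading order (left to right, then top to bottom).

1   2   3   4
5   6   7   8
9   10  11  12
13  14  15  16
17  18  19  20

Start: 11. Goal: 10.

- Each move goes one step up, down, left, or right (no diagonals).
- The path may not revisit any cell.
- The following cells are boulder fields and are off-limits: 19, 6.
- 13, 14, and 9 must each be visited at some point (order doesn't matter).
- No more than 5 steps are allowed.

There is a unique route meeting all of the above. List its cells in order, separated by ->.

11 -> 15 -> 14 -> 13 -> 9 -> 10

The 5-move cap with required stops at 13, 14, 9 leaves no slack for detours.
Route from 11: down 1 to 15, left 2 to 13, up 1 to 9, right 1 to 10 — 5 moves in all.
Check: all required cells visited; 5 ≤ 5 moves.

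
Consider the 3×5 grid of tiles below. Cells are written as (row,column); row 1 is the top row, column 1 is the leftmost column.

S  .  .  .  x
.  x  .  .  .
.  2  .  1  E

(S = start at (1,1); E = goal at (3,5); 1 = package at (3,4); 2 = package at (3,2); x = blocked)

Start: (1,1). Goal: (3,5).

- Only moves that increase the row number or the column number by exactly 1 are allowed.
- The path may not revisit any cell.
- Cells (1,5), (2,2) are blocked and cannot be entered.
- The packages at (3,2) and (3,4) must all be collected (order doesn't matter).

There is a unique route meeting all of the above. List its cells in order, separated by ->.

(1,1) -> (2,1) -> (3,1) -> (3,2) -> (3,3) -> (3,4) -> (3,5)

Moves only go right or down, so the column and row indices never decrease.
Route from (1,1): down 2 to (3,1), right 4 to (3,5) — 6 moves in all.
Check: all required cells visited.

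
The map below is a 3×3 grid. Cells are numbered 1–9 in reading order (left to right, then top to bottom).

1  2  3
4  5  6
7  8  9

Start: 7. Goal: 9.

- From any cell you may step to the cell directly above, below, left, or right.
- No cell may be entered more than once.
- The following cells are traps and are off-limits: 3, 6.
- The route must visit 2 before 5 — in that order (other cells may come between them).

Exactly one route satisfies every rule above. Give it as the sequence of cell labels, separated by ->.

7 -> 4 -> 1 -> 2 -> 5 -> 8 -> 9

The waypoints must appear in the order 2, 5, with no cell reused.
Route from 7: up 2 to 1, right 1 to 2, down 2 to 8, right 1 to 9 — 6 moves in all.
Check: order respected (2 at step 3, 5 at step 4).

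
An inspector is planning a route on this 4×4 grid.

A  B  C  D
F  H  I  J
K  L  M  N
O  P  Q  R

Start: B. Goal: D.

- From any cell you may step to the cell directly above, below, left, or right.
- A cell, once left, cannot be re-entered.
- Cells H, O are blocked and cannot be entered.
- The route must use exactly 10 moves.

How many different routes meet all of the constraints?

Need simple routes of exactly 10 moves from B to D (Manhattan distance 2, so 4 moves are spent on a detour and 4 undoing it).
Enumerating: B A F K L P Q M I C D | B A F K L P Q M I J D | B A F K L P Q M N J D | B A F K L P Q R N J D | B A F K L M Q R N J D | B A F K L M N J I C D | B C I M L P Q R N J D.
That gives 7 routes.

7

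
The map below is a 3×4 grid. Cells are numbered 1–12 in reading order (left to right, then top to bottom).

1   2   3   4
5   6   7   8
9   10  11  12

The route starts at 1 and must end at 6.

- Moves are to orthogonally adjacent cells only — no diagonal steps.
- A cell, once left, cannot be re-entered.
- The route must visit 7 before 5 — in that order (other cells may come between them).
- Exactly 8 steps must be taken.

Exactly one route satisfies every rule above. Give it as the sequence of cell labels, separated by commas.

1, 2, 3, 7, 11, 10, 9, 5, 6

The waypoints must appear in the order 7, 5, with no cell reused.
Route from 1: right 2 to 3, down 2 to 11, left 2 to 9, up 1 to 5, right 1 to 6 — 8 moves in all.
Check: order respected (7 at step 3, 5 at step 7); 8 moves as required.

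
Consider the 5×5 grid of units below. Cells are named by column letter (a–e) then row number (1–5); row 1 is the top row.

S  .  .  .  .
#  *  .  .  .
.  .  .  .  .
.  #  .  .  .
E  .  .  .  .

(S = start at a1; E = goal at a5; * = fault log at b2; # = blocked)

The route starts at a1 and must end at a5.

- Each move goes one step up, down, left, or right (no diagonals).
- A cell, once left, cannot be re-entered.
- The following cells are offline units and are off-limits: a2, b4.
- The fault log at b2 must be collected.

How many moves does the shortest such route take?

Any route passes through b2 somewhere between a1 and a5. Summing Manhattan distances along the two legs (a1 → b2 → a5) gives a lower bound of 2 + 4 = 6 moves.
A route of 6 moves achieves this: a1 → b1 → b2 → b3 → a3 → a4 → a5.
Since 6 matches the lower bound, it is optimal.

6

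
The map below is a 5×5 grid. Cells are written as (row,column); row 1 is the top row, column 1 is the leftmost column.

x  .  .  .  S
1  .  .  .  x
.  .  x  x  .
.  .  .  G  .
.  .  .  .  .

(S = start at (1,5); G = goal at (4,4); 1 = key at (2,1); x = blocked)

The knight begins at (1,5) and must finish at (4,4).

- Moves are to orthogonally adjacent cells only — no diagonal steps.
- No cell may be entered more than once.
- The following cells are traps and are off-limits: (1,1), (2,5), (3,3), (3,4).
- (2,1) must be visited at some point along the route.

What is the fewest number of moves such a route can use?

Any route passes through (2,1) somewhere between (1,5) and (4,4). Summing Manhattan distances along the two legs ((1,5) → (2,1) → (4,4)) gives a lower bound of 5 + 5 = 10 moves.
A route of 10 moves achieves this: (1,5) → (1,4) → (2,4) → (2,3) → (2,2) → (2,1) → (3,1) → (4,1) → (4,2) → (4,3) → (4,4).
Since 10 matches the lower bound, it is optimal.

10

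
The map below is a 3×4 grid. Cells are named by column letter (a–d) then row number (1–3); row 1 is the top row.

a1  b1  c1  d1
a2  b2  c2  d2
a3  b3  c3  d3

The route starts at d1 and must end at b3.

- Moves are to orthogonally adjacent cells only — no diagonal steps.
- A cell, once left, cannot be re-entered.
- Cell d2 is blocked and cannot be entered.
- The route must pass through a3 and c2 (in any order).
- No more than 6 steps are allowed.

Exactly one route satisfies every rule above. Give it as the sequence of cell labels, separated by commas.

d1, c1, c2, b2, a2, a3, b3

The 6-move cap with required stops at a3, c2 leaves no slack for detours.
Route from d1: left 1 to c1, down 1 to c2, left 2 to a2, down 1 to a3, right 1 to b3 — 6 moves in all.
Check: all required cells visited; 6 ≤ 6 moves.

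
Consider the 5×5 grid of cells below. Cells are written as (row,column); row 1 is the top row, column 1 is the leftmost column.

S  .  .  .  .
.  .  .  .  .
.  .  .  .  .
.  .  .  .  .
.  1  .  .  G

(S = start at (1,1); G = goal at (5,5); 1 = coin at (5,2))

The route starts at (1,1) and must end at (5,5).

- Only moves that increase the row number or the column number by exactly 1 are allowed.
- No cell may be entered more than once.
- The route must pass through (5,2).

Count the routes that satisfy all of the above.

A right/down-only route from (1,1) to (5,5) makes exactly 4 down-moves and 4 right-moves in some order.
With no other constraints that would be C(8,4) = 70 routes.
Split at (5,2) and multiply the segment counts: (1,1)→(5,2): 5; (5,2)→(5,5): 1; product = 5.
That gives 5 routes.

5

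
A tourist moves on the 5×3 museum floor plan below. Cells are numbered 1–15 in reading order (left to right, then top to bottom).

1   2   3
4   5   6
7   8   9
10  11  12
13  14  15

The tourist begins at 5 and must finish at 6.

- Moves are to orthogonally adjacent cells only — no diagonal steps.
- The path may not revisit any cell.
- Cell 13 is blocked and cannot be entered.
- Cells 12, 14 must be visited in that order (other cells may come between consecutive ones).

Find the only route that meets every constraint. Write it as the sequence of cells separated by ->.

5 -> 8 -> 9 -> 12 -> 15 -> 14 -> 11 -> 10 -> 7 -> 4 -> 1 -> 2 -> 3 -> 6

The waypoints must appear in the order 12, 14, with no cell reused.
Route from 5: down 1 to 8, right 1 to 9, down 2 to 15, left 1 to 14, up 1 to 11, left 1 to 10, up 3 to 1, right 2 to 3, down 1 to 6 — 13 moves in all.
Check: order respected (12 at step 3, 14 at step 5).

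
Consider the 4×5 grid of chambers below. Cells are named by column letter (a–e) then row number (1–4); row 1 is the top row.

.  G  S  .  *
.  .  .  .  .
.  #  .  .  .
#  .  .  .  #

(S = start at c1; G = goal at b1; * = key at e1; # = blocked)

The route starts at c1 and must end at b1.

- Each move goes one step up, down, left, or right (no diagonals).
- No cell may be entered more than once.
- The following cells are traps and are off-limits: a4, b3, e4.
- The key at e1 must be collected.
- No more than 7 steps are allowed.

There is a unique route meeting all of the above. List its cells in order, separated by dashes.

Any route must reach e1 and still end at b1 within 7 moves, so the order of the required stops is forced.
Route from c1: 2× right (reaching e1), down to e2, 3× left (reaching b2), up to b1 — 7 moves in all.
Check: all required cells visited; 7 ≤ 7 moves.

c1 - d1 - e1 - e2 - d2 - c2 - b2 - b1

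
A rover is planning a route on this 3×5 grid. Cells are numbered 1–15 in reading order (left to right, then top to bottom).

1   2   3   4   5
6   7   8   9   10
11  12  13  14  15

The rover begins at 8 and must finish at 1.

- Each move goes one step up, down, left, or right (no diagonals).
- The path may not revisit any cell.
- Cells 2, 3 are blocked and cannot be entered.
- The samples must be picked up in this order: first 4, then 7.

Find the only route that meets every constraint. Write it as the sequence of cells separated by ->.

The waypoints must appear in the order 4, 7, with no cell reused.
Route from 8: right 1 to 9, up 1 to 4, right 1 to 5, down 2 to 15, left 3 to 12, up 1 to 7, left 1 to 6, up 1 to 1 — 11 moves in all.
Check: order respected (4 at step 2, 7 at step 9).

8 -> 9 -> 4 -> 5 -> 10 -> 15 -> 14 -> 13 -> 12 -> 7 -> 6 -> 1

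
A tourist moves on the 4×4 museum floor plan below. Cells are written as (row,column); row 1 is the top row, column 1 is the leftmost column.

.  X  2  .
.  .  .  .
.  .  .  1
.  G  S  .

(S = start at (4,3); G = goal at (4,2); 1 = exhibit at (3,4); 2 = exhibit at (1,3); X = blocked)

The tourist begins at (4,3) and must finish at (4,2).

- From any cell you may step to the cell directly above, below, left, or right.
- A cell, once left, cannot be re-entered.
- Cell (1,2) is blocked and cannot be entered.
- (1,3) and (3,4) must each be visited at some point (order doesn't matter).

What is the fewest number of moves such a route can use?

Any route passes through (1,3) and (3,4) in some order between (4,3) and (4,2). Summing Manhattan distances along each leg and taking the cheapest ordering ((4,3) → (3,4) → (1,3) → (4,2)) gives a lower bound of 2 + 3 + 4 = 9 moves.
A route of 9 moves achieves this: (4,3) → (3,3) → (3,4) → (2,4) → (1,4) → (1,3) → (2,3) → (2,2) → (3,2) → (4,2).
Since 9 matches the lower bound, it is optimal.

9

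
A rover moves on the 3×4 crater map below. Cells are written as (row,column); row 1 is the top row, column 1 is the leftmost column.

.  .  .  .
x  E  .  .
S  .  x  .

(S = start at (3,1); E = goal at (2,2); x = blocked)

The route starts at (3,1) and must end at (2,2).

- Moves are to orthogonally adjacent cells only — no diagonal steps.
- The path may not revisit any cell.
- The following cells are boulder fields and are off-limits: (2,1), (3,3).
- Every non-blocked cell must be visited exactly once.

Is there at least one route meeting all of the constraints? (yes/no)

no

Cell (1,1) has only one open neighbour but is neither the start nor the goal, so a Hamiltonian route would have to both enter and leave it through the same neighbour — impossible without revisiting.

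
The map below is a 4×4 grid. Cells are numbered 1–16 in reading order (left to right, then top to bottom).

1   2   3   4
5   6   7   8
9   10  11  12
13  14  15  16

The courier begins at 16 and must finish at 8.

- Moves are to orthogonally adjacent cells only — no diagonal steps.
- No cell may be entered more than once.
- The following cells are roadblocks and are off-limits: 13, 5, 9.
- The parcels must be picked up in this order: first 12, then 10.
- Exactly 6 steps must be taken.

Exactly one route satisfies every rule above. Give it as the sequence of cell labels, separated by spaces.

The waypoints must appear in the order 12, 10, with no cell reused.
Route from 16: up to 12, 2× left (reaching 10), up to 6, 2× right (reaching 8) — 6 moves in all.
Check: order respected (12 at step 1, 10 at step 3); 6 moves as required.

16 12 11 10 6 7 8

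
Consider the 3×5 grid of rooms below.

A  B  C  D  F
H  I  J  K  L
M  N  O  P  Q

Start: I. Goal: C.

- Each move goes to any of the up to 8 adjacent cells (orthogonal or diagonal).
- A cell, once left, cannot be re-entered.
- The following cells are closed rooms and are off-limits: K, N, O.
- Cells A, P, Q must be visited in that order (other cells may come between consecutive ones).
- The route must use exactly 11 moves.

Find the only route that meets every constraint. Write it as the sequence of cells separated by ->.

I -> M -> H -> A -> B -> J -> P -> Q -> L -> F -> D -> C

The waypoints must appear in the order A, P, Q, with no cell reused.
Route from I: down-left to M, 2× up (reaching A), right to B, 2× down-right (reaching P), right to Q, 2× up (reaching F), 2× left (reaching C) — 11 moves in all.
Check: order respected (A at step 3, P at step 6, Q at step 7); 11 moves as required.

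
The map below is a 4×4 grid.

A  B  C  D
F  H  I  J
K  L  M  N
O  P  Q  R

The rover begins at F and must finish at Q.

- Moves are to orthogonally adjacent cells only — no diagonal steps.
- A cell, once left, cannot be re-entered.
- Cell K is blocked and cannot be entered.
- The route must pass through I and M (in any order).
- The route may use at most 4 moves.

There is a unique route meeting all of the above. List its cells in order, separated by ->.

The budget equals the shortest possible length, so every move has to be on a shortest route through the required cells.
Route from F: 2× right (reaching I), 2× down (reaching Q) — 4 moves in all.
Check: all required cells visited; 4 ≤ 4 moves.

F -> H -> I -> M -> Q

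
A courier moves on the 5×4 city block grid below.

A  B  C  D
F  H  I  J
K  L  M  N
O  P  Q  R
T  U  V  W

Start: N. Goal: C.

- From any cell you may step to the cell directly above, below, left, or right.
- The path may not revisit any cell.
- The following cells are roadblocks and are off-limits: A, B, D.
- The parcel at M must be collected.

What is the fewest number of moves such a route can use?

Any route passes through M somewhere between N and C. Summing Manhattan distances along the two legs (N → M → C) gives a lower bound of 1 + 2 = 3 moves.
A route of 3 moves achieves this: N → M → I → C.
Since 3 matches the lower bound, it is optimal.

3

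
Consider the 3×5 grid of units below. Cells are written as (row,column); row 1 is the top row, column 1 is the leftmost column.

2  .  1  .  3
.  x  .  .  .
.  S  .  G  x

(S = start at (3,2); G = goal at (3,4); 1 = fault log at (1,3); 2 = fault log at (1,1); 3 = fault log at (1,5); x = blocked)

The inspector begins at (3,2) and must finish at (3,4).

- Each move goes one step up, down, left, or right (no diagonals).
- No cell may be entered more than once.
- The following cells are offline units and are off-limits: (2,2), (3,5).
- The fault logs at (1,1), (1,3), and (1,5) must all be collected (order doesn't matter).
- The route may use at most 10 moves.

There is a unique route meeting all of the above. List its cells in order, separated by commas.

(3,2), (3,1), (2,1), (1,1), (1,2), (1,3), (1,4), (1,5), (2,5), (2,4), (3,4)

The 10-move cap with required stops at (1,1), (1,3), (1,5) leaves no slack for detours.
Route from (3,2): left to (3,1), 2× up (reaching (1,1)), 4× right (reaching (1,5)), down to (2,5), left to (2,4), down to (3,4) — 10 moves in all.
Check: all required cells visited; 10 ≤ 10 moves.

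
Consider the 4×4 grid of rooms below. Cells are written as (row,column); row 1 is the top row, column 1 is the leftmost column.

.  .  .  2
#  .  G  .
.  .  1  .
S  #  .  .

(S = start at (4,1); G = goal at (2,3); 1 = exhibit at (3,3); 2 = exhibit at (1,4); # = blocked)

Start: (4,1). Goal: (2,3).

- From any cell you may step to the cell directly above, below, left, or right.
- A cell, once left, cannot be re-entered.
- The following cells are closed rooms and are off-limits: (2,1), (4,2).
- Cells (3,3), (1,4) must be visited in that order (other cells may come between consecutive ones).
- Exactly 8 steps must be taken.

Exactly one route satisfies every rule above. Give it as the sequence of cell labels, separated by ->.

(4,1) -> (3,1) -> (3,2) -> (3,3) -> (3,4) -> (2,4) -> (1,4) -> (1,3) -> (2,3)

The waypoints must appear in the order (3,3), (1,4), with no cell reused.
Route from (4,1): up to (3,1), 3× right (reaching (3,4)), 2× up (reaching (1,4)), left to (1,3), down to (2,3) — 8 moves in all.
Check: order respected (1 at step 3, 2 at step 6); 8 moves as required.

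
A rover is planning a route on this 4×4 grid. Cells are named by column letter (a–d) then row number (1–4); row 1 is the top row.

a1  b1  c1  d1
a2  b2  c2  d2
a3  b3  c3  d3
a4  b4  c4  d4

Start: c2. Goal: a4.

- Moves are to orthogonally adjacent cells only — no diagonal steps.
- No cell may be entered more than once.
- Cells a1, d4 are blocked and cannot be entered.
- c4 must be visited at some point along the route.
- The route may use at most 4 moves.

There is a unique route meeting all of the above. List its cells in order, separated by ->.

c2 -> c3 -> c4 -> b4 -> a4

The 4-move cap with required stops at c4 leaves no slack for detours.
Route from c2: down 2 to c4, left 2 to a4 — 4 moves in all.
Check: all required cells visited; 4 ≤ 4 moves.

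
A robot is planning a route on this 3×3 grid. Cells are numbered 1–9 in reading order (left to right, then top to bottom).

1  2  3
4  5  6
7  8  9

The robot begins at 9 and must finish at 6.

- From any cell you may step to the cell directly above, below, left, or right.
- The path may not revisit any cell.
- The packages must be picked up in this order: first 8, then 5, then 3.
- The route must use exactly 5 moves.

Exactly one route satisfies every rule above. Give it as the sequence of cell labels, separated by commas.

The waypoints must appear in the order 8, 5, 3, with no cell reused.
Route from 9: left to 8, 2× up (reaching 2), right to 3, down to 6 — 5 moves in all.
Check: order respected (8 at step 1, 5 at step 2, 3 at step 4); 5 moves as required.

9, 8, 5, 2, 3, 6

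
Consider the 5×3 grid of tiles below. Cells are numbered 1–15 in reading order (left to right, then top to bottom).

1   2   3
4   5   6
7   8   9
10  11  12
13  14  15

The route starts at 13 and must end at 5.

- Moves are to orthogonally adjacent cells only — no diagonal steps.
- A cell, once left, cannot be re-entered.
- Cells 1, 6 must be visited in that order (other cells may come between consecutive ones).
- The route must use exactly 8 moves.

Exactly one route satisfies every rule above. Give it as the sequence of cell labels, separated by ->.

The waypoints must appear in the order 1, 6, with no cell reused.
Route from 13: up 4 to 1, right 2 to 3, down 1 to 6, left 1 to 5 — 8 moves in all.
Check: order respected (1 at step 4, 6 at step 7); 8 moves as required.

13 -> 10 -> 7 -> 4 -> 1 -> 2 -> 3 -> 6 -> 5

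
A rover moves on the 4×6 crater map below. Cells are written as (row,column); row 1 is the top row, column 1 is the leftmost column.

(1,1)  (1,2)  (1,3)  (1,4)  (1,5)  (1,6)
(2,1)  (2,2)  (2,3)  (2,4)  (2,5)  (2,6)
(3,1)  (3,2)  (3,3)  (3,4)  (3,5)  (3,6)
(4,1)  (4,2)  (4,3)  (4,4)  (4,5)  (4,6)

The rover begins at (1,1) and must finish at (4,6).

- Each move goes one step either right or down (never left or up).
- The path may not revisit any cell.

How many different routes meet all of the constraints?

56

A right/down-only route from (1,1) to (4,6) makes exactly 3 down-moves and 5 right-moves in some order.
With no other constraints that would be C(8,3) = 56 routes.
That gives 56 routes.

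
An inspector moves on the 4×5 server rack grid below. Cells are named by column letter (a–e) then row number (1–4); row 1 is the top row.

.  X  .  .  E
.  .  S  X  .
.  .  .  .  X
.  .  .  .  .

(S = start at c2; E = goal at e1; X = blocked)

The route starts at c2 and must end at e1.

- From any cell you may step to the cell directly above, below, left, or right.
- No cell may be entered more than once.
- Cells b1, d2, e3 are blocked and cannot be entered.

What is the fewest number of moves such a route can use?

3

The Manhattan distance from c2 to e1 is |2−1| + |3−5| = 3, so at least 3 moves are needed.
A route of 3 moves achieves this: c2 → c1 → d1 → e1.
Since 3 matches the lower bound, it is optimal.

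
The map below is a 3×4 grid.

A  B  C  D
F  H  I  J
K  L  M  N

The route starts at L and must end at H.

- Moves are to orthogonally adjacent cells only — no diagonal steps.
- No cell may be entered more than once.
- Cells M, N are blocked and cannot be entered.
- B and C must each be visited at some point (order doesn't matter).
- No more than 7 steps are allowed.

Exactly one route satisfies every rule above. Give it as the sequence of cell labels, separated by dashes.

The budget equals the shortest possible length, so every move has to be on a shortest route through the required cells.
Route from L: left 1 to K, up 2 to A, right 2 to C, down 1 to I, left 1 to H — 7 moves in all.
Check: all required cells visited; 7 ≤ 7 moves.

L - K - F - A - B - C - I - H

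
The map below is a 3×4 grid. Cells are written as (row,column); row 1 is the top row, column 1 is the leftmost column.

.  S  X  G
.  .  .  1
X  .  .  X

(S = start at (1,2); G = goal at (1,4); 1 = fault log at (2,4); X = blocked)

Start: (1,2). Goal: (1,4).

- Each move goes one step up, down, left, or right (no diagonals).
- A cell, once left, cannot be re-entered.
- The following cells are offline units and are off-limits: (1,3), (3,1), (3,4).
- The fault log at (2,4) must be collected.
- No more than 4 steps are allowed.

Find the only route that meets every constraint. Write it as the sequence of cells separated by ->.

(1,2) -> (2,2) -> (2,3) -> (2,4) -> (1,4)

The 4-move cap with required stops at (2,4) leaves no slack for detours.
Route from (1,2): down to (2,2), 2× right (reaching (2,4)), up to (1,4) — 4 moves in all.
Check: all required cells visited; 4 ≤ 4 moves.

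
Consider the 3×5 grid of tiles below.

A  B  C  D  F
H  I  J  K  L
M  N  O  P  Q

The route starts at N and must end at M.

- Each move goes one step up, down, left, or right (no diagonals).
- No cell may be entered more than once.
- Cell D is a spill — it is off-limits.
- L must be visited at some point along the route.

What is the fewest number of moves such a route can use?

9

Any route passes through L somewhere between N and M. Summing Manhattan distances along the two legs (N → L → M) gives a lower bound of 4 + 5 = 9 moves.
A route of 9 moves achieves this: N → O → P → Q → L → K → J → I → H → M.
Since 9 matches the lower bound, it is optimal.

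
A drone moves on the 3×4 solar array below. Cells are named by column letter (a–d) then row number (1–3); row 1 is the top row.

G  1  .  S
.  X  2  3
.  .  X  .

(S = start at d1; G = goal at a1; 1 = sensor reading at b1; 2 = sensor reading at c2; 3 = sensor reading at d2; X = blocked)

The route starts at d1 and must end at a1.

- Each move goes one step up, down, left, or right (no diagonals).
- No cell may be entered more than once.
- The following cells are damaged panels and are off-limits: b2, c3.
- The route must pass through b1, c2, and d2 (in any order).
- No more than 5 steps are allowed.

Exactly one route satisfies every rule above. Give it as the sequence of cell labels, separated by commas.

d1, d2, c2, c1, b1, a1

Any route must reach b1, c2, and d2 and still end at a1 within 5 moves, so the order of the required stops is forced.
Route from d1: down 1 to d2, left 1 to c2, up 1 to c1, left 2 to a1 — 5 moves in all.
Check: all required cells visited; 5 ≤ 5 moves.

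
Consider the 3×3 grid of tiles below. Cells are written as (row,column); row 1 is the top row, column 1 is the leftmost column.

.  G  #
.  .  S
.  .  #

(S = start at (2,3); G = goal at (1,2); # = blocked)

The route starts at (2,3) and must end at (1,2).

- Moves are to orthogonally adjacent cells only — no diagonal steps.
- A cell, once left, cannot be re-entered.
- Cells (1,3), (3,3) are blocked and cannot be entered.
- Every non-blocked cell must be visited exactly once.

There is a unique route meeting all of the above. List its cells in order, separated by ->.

(2,3) -> (2,2) -> (3,2) -> (3,1) -> (2,1) -> (1,1) -> (1,2)

Need to visit all 7 open cells exactly once, starting at (2,3) and ending at (1,2).
Route from (2,3): left 1 to (2,2), down 1 to (3,2), left 1 to (3,1), up 2 to (1,1), right 1 to (1,2) — 6 moves in all.
Check: all 7 open cells covered.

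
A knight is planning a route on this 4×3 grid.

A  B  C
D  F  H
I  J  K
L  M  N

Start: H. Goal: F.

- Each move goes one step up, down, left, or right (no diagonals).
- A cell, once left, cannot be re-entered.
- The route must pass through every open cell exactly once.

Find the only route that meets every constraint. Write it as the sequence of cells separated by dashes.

H - C - B - A - D - I - L - M - N - K - J - F

Need to visit all 12 open cells exactly once, starting at H and ending at F.
Route from H: up to C, 2× left (reaching A), 3× down (reaching L), 2× right (reaching N), up to K, left to J, up to F — 11 moves in all.
Check: all 12 open cells covered.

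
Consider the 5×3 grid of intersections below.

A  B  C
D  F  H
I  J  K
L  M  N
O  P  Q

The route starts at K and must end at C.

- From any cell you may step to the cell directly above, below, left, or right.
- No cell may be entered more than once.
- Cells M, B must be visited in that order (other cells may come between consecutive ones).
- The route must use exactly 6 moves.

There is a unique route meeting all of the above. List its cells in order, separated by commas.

K, N, M, J, F, B, C

The waypoints must appear in the order M, B, with no cell reused.
Route from K: down 1 to N, left 1 to M, up 3 to B, right 1 to C — 6 moves in all.
Check: order respected (M at step 2, B at step 5); 6 moves as required.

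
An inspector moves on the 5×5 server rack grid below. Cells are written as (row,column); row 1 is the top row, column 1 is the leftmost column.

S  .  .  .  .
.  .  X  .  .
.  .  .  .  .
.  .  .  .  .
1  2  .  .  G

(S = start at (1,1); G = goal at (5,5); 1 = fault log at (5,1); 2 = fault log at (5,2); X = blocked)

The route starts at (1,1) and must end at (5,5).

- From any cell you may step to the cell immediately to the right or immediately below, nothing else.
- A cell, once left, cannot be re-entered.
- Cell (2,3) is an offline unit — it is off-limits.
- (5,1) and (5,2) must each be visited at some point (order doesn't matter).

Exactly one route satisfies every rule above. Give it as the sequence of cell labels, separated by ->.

(1,1) -> (2,1) -> (3,1) -> (4,1) -> (5,1) -> (5,2) -> (5,3) -> (5,4) -> (5,5)

Moves only go right or down, so the column and row indices never decrease.
Route from (1,1): down 4 to (5,1), right 4 to (5,5) — 8 moves in all.
Check: all required cells visited.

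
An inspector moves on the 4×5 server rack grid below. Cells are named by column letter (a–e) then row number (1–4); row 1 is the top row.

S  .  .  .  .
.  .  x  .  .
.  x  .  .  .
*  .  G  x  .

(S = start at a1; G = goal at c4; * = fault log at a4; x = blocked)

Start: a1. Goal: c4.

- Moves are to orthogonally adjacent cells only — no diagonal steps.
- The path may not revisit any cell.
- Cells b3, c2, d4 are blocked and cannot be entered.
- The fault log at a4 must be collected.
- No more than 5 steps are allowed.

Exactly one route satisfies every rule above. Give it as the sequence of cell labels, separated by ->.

a1 -> a2 -> a3 -> a4 -> b4 -> c4

The 5-move cap with required stops at a4 leaves no slack for detours.
Route from a1: down 3 to a4, right 2 to c4 — 5 moves in all.
Check: all required cells visited; 5 ≤ 5 moves.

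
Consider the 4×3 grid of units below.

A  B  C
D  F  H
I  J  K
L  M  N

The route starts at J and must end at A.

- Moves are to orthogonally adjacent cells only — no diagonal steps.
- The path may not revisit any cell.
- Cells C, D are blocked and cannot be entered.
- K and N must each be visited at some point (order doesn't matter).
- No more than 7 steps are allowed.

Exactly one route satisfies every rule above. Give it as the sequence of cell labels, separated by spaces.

J M N K H F B A

Any route must reach K and N and still end at A within 7 moves, so the order of the required stops is forced.
Route from J: down to M, right to N, 2× up (reaching H), left to F, up to B, left to A — 7 moves in all.
Check: all required cells visited; 7 ≤ 7 moves.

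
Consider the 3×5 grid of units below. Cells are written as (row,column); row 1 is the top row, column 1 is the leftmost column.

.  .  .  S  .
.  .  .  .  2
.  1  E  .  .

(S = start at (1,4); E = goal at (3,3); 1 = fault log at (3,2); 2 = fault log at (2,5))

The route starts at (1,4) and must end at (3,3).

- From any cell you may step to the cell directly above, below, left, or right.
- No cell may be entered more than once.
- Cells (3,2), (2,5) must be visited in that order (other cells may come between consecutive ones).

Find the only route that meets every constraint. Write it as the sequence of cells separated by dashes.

The waypoints must appear in the order (3,2), (2,5), with no cell reused.
Route from (1,4): 3× left (reaching (1,1)), 2× down (reaching (3,1)), right to (3,2), up to (2,2), 3× right (reaching (2,5)), down to (3,5), 2× left (reaching (3,3)) — 13 moves in all.
Check: order respected (1 at step 6, 2 at step 10).

(1,4) - (1,3) - (1,2) - (1,1) - (2,1) - (3,1) - (3,2) - (2,2) - (2,3) - (2,4) - (2,5) - (3,5) - (3,4) - (3,3)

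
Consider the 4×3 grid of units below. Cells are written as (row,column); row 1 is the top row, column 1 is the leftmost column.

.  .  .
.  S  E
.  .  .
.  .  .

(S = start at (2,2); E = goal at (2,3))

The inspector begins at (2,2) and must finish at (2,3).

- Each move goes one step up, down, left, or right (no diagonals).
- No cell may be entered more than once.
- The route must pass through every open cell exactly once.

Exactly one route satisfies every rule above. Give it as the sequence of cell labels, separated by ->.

Need to visit all 12 open cells exactly once, starting at (2,2) and ending at (2,3).
Cell (1,3) has only two open neighbours ((2,3) and (1,2)), so the path must pass straight through it: one of those is the cell it's entered from and the other is where it exits.
Route from (2,2): down to (3,2), right to (3,3), down to (4,3), 2× left (reaching (4,1)), 3× up (reaching (1,1)), 2× right (reaching (1,3)), down to (2,3) — 11 moves in all.
Check: all 12 open cells covered.

(2,2) -> (3,2) -> (3,3) -> (4,3) -> (4,2) -> (4,1) -> (3,1) -> (2,1) -> (1,1) -> (1,2) -> (1,3) -> (2,3)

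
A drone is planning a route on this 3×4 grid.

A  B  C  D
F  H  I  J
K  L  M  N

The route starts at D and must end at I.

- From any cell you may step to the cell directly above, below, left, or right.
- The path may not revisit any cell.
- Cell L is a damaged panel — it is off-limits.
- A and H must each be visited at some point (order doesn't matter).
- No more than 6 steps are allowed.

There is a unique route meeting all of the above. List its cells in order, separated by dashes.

D - C - B - A - F - H - I

Any route must reach A and H and still end at I within 6 moves, so the order of the required stops is forced.
Route from D: 3× left (reaching A), down to F, 2× right (reaching I) — 6 moves in all.
Check: all required cells visited; 6 ≤ 6 moves.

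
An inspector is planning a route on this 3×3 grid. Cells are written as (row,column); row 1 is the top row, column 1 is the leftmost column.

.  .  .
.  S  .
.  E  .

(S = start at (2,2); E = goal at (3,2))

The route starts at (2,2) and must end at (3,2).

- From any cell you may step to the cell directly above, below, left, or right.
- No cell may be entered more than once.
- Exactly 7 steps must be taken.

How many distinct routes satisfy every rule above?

Need simple routes of exactly 7 moves from (2,2) to (3,2) (Manhattan distance 1, so 3 moves are spent on a detour and 3 undoing it).
Enumerating: (2,2) (2,1) (1,1) (1,2) (1,3) (2,3) (3,3) (3,2) | (2,2) (2,3) (1,3) (1,2) (1,1) (2,1) (3,1) (3,2).
That gives 2 routes.

2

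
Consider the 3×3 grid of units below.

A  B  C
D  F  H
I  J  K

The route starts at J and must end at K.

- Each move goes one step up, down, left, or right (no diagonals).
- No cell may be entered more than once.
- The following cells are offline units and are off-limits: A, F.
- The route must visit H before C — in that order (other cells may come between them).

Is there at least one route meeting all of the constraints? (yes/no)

no

Every way from J to H runs through K — but K is where the route must end, so it would be entered once on the way to H and again at the finish.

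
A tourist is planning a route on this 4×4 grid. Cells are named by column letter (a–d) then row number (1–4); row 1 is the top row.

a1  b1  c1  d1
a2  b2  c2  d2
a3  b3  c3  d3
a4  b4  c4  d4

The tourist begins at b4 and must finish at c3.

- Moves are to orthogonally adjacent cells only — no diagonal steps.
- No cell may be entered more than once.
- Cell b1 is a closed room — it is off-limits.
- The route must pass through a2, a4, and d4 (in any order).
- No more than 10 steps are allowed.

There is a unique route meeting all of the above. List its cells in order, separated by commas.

The budget equals the shortest possible length, so every move has to be on a shortest route through the required cells.
Route from b4: left 1 to a4, up 2 to a2, right 3 to d2, down 2 to d4, left 1 to c4, up 1 to c3 — 10 moves in all.
Check: all required cells visited; 10 ≤ 10 moves.

b4, a4, a3, a2, b2, c2, d2, d3, d4, c4, c3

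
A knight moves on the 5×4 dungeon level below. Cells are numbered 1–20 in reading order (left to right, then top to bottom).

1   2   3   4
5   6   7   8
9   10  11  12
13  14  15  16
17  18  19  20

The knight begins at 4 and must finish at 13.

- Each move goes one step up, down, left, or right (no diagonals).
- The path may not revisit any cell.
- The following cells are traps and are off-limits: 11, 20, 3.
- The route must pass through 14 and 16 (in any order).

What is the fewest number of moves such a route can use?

6

Any route passes through 14 and 16 in some order between 4 and 13. Summing Manhattan distances along each leg and taking the cheapest ordering (4 → 16 → 14 → 13) gives a lower bound of 3 + 2 + 1 = 6 moves.
A route of 6 moves achieves this: 4 → 8 → 12 → 16 → 15 → 14 → 13.
Since 6 matches the lower bound, it is optimal.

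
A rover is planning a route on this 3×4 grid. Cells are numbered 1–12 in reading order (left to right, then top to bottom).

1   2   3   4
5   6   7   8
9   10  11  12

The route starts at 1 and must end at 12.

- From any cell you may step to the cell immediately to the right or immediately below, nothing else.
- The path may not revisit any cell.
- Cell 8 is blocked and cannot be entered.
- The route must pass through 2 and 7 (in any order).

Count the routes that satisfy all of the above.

A right/down-only route from 1 to 12 makes exactly 2 down-moves and 3 right-moves in some order.
With no other constraints that would be C(5,2) = 10 routes.
A monotone route can only reach the required cells in the order 2, 7, so split there and multiply the segment counts (each segment already excludes blocked cells): 1→2: 1; 2→7: 2; 7→12: 1; product = 2.
That gives 2 routes.

2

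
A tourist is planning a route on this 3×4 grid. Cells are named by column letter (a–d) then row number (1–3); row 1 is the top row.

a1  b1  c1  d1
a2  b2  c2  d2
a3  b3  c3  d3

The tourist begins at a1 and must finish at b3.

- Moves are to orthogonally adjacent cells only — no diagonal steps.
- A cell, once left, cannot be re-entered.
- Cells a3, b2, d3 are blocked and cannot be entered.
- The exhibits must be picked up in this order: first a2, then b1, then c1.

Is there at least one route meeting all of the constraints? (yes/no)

no

a2 must be visited but has only one open neighbour (a1), and it is neither the start nor the goal — the route would have to enter and leave through a1, re-entering it.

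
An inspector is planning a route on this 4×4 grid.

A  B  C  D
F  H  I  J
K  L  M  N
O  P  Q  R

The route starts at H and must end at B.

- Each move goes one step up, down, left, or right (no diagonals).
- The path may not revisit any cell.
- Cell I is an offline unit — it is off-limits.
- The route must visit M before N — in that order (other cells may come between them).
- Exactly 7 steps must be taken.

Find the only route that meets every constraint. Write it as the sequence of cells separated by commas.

The waypoints must appear in the order M, N, with no cell reused.
Route from H: down 1 to L, right 2 to N, up 2 to D, left 2 to B — 7 moves in all.
Check: order respected (M at step 2, N at step 3); 7 moves as required.

H, L, M, N, J, D, C, B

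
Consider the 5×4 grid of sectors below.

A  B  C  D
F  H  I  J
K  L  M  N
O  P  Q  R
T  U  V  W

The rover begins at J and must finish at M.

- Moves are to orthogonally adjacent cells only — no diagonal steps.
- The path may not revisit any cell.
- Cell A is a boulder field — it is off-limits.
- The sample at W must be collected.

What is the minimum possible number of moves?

6

Any route passes through W somewhere between J and M. Summing Manhattan distances along the two legs (J → W → M) gives a lower bound of 3 + 3 = 6 moves.
A route of 6 moves achieves this: J → N → R → W → V → Q → M.
Since 6 matches the lower bound, it is optimal.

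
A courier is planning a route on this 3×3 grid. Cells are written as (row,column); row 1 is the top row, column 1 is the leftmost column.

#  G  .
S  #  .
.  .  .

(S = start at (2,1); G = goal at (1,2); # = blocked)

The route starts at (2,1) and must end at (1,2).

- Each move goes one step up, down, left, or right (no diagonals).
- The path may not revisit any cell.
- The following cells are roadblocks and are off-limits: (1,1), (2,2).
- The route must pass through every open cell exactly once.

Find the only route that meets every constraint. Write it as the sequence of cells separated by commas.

Need to visit all 7 open cells exactly once, starting at (2,1) and ending at (1,2).
Route from (2,1): down to (3,1), 2× right (reaching (3,3)), 2× up (reaching (1,3)), left to (1,2) — 6 moves in all.
Check: all 7 open cells covered.

(2,1), (3,1), (3,2), (3,3), (2,3), (1,3), (1,2)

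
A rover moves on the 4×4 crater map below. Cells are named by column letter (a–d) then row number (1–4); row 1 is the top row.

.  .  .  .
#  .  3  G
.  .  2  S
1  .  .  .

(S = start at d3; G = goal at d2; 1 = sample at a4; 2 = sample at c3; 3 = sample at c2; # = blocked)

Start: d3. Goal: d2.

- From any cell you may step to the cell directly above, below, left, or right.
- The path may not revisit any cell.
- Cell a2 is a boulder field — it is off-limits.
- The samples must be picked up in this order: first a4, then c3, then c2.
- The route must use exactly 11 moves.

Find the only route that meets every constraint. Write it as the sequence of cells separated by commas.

d3, d4, c4, b4, a4, a3, b3, c3, c2, c1, d1, d2

The waypoints must appear in the order a4, c3, c2, with no cell reused.
Route from d3: down to d4, 3× left (reaching a4), up to a3, 2× right (reaching c3), 2× up (reaching c1), right to d1, down to d2 — 11 moves in all.
Check: order respected (1 at step 4, 2 at step 7, 3 at step 8); 11 moves as required.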